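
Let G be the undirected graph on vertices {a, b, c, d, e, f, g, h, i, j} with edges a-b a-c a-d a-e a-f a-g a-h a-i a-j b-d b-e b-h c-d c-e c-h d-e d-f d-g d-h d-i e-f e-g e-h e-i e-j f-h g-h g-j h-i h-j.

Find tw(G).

4

A width-4 tree decomposition is:
Bags: B1 = {a, e, g, h, j}  B2 = {a, d, e, g, h}  B3 = {a, b, d, e, h}  B4 = {a, d, e, h, i}  B5 = {a, c, d, e, h}  B6 = {a, d, e, f, h}
Tree: B1–B2, B2–B3, B3–B4, B4–B5, B5–B6
The largest bag has 5 vertices, giving width 4; this decomposition certifies tw(G) ≤ 4. For the lower bound, the 5 vertices {a, d, e, f, h} are pairwise adjacent, and any tree decomposition puts a clique entirely inside one bag — forcing width ≥ 4. The upper and lower bounds meet at 4, so that is the treewidth.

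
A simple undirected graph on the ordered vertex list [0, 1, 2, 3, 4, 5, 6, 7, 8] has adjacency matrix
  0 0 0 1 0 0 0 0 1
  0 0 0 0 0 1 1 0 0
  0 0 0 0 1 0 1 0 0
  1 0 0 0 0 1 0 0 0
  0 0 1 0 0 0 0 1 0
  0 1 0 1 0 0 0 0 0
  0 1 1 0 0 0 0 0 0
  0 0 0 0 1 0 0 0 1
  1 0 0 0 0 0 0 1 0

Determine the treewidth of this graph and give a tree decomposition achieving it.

Each bag holds 3 vertices, so the decomposition has width 2, which upper-bounds the treewidth. Since 2–6–1–5–3–0–8–7–4–2 is a cycle in G, G is not acyclic. Forests are exactly the graphs of treewidth ≤ 1, so tw(G) ≥ 2. Combining the bounds, tw(G) = 2.

Treewidth 2.
One optimal decomposition is:
Bags: B1 = {1, 2, 6}  B2 = {1, 2, 5}  B3 = {2, 3, 5}  B4 = {0, 2, 3}  B5 = {0, 2, 8}  B6 = {2, 7, 8}  B7 = {2, 4, 7}
Tree: B1–B2, B2–B3, B3–B4, B4–B5, B5–B6, B6–B7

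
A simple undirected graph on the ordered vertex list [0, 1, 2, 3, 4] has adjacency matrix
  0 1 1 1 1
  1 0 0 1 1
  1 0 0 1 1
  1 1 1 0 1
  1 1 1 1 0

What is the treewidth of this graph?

3

A width-3 tree decomposition is:
Bags: B1 = {0, 2, 3, 4}  B2 = {0, 1, 3, 4}
Tree: B1–B2
Every bag has size at most 4, so the width is 4 − 1 = 3 and tw(G) ≤ 3. Conversely, {0, 1, 3, 4} is a clique of size 4, and the vertices of any clique must share a bag in every tree decomposition; so some bag has ≥ 4 vertices and tw(G) ≥ 3. Combining the bounds, tw(G) = 3.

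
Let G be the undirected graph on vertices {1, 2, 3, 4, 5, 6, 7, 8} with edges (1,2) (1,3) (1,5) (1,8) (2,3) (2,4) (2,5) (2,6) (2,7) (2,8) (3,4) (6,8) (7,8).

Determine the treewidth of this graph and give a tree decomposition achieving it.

Treewidth 2.
Bags: B1 = {1, 2, 8}  B2 = {2, 6, 8}  B3 = {1, 2, 3}  B4 = {2, 3, 4}  B5 = {1, 2, 5}  B6 = {2, 7, 8}
Tree: B1–B2, B1–B3, B3–B4, B3–B5, B2–B6

Each bag holds 3 vertices, so the decomposition has width 2, which upper-bounds the treewidth. For the lower bound, the 3 vertices {1, 2, 8} are pairwise adjacent, and any tree decomposition puts a clique entirely inside one bag — forcing width ≥ 2. Combining the bounds, tw(G) = 2.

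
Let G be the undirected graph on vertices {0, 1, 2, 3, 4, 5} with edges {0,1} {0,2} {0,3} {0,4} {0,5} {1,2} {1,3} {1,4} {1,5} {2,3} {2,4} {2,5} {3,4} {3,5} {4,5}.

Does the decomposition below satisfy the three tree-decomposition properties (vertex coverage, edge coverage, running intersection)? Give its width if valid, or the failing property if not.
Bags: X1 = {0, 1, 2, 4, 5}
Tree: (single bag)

No — vertex 3 appears in no bag.

A tree decomposition must satisfy three properties: every vertex lies in some bag; for every edge, both endpoints lie together in some bag; and for every vertex, the bags containing it form a connected subtree. Here vertex 3 appears in no bag, so the decomposition is invalid.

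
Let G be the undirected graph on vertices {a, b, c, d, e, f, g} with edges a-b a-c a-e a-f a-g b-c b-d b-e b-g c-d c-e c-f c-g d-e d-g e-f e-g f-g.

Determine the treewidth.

4

A width-4 tree decomposition is:
Bags: B1 = {b, c, d, e, g}  B2 = {a, b, c, e, g}  B3 = {a, c, e, f, g}
Tree: B1–B2, B2–B3
The largest bag has 5 vertices, giving width 4; this decomposition certifies tw(G) ≤ 4. On the other hand G contains the 5-clique {a, c, e, f, g}. A clique must lie in a single bag of any decomposition, so no decomposition can have width below 4. The upper and lower bounds meet at 4, so that is the treewidth.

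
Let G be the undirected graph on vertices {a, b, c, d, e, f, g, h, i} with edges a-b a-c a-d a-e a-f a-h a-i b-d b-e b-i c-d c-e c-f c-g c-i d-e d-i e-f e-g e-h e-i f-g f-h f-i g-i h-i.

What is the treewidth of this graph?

4

A width-4 tree decomposition is:
Bags: B1 = {a, c, e, f, i}  B2 = {a, c, d, e, i}  B3 = {c, e, f, g, i}  B4 = {a, e, f, h, i}  B5 = {a, b, d, e, i}
Tree: B1–B2, B1–B3, B1–B4, B2–B5
The largest bag has 5 vertices, giving width 4; this decomposition certifies tw(G) ≤ 4. On the other hand G contains the 5-clique {c, e, f, g, i}. A clique must lie in a single bag of any decomposition, so no decomposition can have width below 4. The upper and lower bounds meet at 4, so that is the treewidth.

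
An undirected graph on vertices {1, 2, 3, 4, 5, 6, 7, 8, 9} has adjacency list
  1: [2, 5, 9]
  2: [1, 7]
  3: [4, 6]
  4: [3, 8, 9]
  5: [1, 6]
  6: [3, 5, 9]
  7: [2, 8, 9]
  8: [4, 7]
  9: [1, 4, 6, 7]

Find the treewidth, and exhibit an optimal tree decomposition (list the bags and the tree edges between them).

Treewidth 3.
Bags: B1 = {1, 2, 5, 7}  B2 = {1, 5, 7, 9}  B3 = {5, 6, 7, 9}  B4 = {6, 7, 8, 9}  B5 = {4, 6, 8, 9}  B6 = {3, 4, 6, 8}
Tree: B1–B2, B2–B3, B3–B4, B4–B5, B5–B6

Each bag holds 4 vertices, so the decomposition has width 3, which upper-bounds the treewidth. For the lower bound: the 4 vertex sets {1,2,5}, {7}, {9}, {3,4,6,8} are disjoint, each induces a connected subgraph, and every pair is joined by at least one edge of G. Contracting each set to a single vertex therefore yields K_{4} as a minor, and since treewidth is minor-monotone, tw(G) ≥ tw(K_{4}) = 3. Hence tw(G) = 3 exactly.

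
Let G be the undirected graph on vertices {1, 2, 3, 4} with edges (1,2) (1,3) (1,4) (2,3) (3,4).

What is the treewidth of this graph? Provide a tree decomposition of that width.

The largest bag has 3 vertices, giving width 2; this decomposition certifies tw(G) ≤ 2. Conversely, {1, 2, 3} is a clique of size 3, and the vertices of any clique must share a bag in every tree decomposition; so some bag has ≥ 3 vertices and tw(G) ≥ 2. Therefore the treewidth is 2.

Treewidth 2.
One optimal decomposition is:
Bags: B1 = {1, 2, 3}  B2 = {1, 3, 4}
Tree: B1–B2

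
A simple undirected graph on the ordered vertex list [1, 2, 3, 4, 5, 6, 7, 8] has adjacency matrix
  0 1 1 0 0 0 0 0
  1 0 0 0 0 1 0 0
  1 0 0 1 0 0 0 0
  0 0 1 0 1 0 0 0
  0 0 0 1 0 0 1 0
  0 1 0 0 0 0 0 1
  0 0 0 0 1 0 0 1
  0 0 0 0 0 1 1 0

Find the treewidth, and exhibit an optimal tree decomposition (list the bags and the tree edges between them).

Each bag holds 3 vertices, so the decomposition has width 2, which upper-bounds the treewidth. Since 2–1–3–4–5–7–8–6–2 is a cycle in G, G is not acyclic. Forests are exactly the graphs of treewidth ≤ 1, so tw(G) ≥ 2. Therefore the treewidth is 2.

Treewidth 2.
One optimal decomposition is:
Bags: B1 = {1, 2, 3}  B2 = {2, 3, 4}  B3 = {2, 4, 5}  B4 = {2, 5, 7}  B5 = {2, 7, 8}  B6 = {2, 6, 8}
Tree: B1–B2, B2–B3, B3–B4, B4–B5, B5–B6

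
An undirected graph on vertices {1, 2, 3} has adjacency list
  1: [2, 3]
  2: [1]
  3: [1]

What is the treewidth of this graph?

A width-1 tree decomposition is:
Bags: B1 = {1, 2}  B2 = {1, 3}
Tree: B1–B2
Every bag has size at most 2, so the width is 2 − 1 = 1 and tw(G) ≤ 1. Since G has at least one edge (e.g. 2–1), it is not an edgeless graph, so tw(G) ≥ 1. The upper and lower bounds meet at 1, so that is the treewidth.

1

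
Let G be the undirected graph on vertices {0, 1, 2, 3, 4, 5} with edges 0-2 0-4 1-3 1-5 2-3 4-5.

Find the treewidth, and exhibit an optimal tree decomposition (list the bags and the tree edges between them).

Treewidth 2.
One optimal decomposition is:
Bags: B1 = {0, 4, 5}  B2 = {0, 1, 5}  B3 = {0, 1, 3}  B4 = {0, 2, 3}
Tree: B1–B2, B2–B3, B3–B4

Every bag has size at most 3, so the width is 3 − 1 = 2 and tw(G) ≤ 2. For the lower bound, G contains the cycle 0–4–5–1–3–2–0, so G is not a forest; only forests have treewidth ≤ 1, hence tw(G) ≥ 2. Combining the bounds, tw(G) = 2.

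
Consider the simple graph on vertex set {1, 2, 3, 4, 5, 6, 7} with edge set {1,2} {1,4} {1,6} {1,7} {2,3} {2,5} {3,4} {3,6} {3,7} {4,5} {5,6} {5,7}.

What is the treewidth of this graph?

3

A width-3 tree decomposition is:
Bags: B1 = {1, 3, 5, 7}  B2 = {1, 3, 4, 5}  B3 = {1, 2, 3, 5}  B4 = {1, 3, 5, 6}
Tree: B1–B2, B2–B3, B3–B4
Every bag has size at most 4, so the width is 4 − 1 = 3 and tw(G) ≤ 3. For the lower bound: the 4 vertex sets {3,7}, {4,5}, {1}, {2} are disjoint, each induces a connected subgraph, and every pair is joined by at least one edge of G. Contracting each set to a single vertex therefore yields K_{4} as a minor, and since treewidth is minor-monotone, tw(G) ≥ tw(K_{4}) = 3. Combining the bounds, tw(G) = 3.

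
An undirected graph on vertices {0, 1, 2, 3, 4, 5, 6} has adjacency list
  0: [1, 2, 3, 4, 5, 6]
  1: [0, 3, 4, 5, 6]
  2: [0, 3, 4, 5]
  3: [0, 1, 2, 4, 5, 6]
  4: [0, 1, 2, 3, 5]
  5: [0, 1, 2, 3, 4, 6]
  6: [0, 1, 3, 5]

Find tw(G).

A width-4 tree decomposition is:
Bags: B1 = {0, 1, 3, 4, 5}  B2 = {0, 1, 3, 5, 6}  B3 = {0, 2, 3, 4, 5}
Tree: B1–B2, B1–B3
The largest bag has 5 vertices, giving width 4; this decomposition certifies tw(G) ≤ 4. Conversely, {0, 1, 3, 4, 5} is a clique of size 5, and the vertices of any clique must share a bag in every tree decomposition; so some bag has ≥ 5 vertices and tw(G) ≥ 4. The upper and lower bounds meet at 4, so that is the treewidth.

4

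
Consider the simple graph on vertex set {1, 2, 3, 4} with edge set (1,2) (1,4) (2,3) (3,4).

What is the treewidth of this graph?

2

A width-2 tree decomposition is:
Bags: B1 = {2, 3, 4}  B2 = {1, 2, 4}
Tree: B1–B2
The largest bag has 3 vertices, giving width 2; this decomposition certifies tw(G) ≤ 2. The edges 2–3–4–1–2 form a cycle, so G is not a tree and its treewidth is at least 2. Therefore the treewidth is 2.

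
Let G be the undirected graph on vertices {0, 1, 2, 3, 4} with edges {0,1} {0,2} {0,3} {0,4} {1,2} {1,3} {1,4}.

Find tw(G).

2

A width-2 tree decomposition is:
Bags: B1 = {0, 1, 2}  B2 = {0, 1, 4}  B3 = {0, 1, 3}
Tree: B1–B2, B2–B3
Each bag holds 3 vertices, so the decomposition has width 2, which upper-bounds the treewidth. On the other hand G contains the 3-clique {0, 1, 2}. A clique must lie in a single bag of any decomposition, so no decomposition can have width below 2. The upper and lower bounds meet at 2, so that is the treewidth.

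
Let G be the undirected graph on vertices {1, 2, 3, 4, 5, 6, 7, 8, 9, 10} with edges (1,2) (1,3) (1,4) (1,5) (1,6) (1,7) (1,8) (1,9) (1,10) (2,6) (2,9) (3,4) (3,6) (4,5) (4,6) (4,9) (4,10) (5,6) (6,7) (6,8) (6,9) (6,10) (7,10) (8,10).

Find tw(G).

3

A width-3 tree decomposition is:
Bags: B1 = {1, 4, 6, 10}  B2 = {1, 4, 5, 6}  B3 = {1, 4, 6, 9}  B4 = {1, 3, 4, 6}  B5 = {1, 2, 6, 9}  B6 = {1, 6, 8, 10}  B7 = {1, 6, 7, 10}
Tree: B1–B2, B2–B3, B1–B4, B3–B5, B1–B6, B1–B7
Every bag has size at most 4, so the width is 4 − 1 = 3 and tw(G) ≤ 3. For the lower bound, the 4 vertices {1, 6, 8, 10} are pairwise adjacent, and any tree decomposition puts a clique entirely inside one bag — forcing width ≥ 3. Therefore the treewidth is 3.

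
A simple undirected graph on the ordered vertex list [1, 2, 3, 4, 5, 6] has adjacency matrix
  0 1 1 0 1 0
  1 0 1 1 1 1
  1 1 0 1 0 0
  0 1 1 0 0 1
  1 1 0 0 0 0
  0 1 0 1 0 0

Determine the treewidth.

A width-2 tree decomposition is:
Bags: B1 = {2, 3, 4}  B2 = {2, 4, 6}  B3 = {1, 2, 3}  B4 = {1, 2, 5}
Tree: B1–B2, B1–B3, B3–B4
Every bag has size at most 3, so the width is 3 − 1 = 2 and tw(G) ≤ 2. On the other hand G contains the 3-clique {1, 2, 3}. A clique must lie in a single bag of any decomposition, so no decomposition can have width below 2. Hence tw(G) = 2 exactly.

2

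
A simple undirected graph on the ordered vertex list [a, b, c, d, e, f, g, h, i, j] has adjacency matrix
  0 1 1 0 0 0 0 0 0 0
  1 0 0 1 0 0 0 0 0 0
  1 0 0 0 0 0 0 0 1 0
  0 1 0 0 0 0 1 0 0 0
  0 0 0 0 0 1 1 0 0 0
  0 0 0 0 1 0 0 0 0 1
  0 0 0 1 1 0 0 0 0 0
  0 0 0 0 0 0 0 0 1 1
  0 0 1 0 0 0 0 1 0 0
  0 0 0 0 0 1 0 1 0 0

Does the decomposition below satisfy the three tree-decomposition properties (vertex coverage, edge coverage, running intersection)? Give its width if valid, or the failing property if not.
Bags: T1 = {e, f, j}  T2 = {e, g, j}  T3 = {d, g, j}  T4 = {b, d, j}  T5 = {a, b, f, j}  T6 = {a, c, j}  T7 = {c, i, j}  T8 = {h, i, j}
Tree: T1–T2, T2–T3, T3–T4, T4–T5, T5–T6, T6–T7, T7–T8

No — bags containing vertex f are not connected in the tree.

A tree decomposition must satisfy three properties: every vertex lies in some bag; for every edge, both endpoints lie together in some bag; and for every vertex, the bags containing it form a connected subtree. Here bags containing vertex f are not connected in the tree, so the decomposition is invalid.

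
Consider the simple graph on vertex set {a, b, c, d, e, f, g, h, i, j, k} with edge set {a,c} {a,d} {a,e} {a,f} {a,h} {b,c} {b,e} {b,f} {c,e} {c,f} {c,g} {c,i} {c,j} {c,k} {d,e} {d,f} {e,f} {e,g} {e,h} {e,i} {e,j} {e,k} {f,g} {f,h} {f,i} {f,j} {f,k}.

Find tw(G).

A width-3 tree decomposition is:
Bags: B1 = {a, c, e, f}  B2 = {b, c, e, f}  B3 = {a, d, e, f}  B4 = {c, e, f, k}  B5 = {c, e, f, i}  B6 = {a, e, f, h}  B7 = {c, e, f, g}  B8 = {c, e, f, j}
Tree: B1–B2, B1–B3, B1–B4, B2–B5, B1–B6, B1–B7, B1–B8
Every bag has size at most 4, so the width is 4 − 1 = 3 and tw(G) ≤ 3. On the other hand G contains the 4-clique {a, d, e, f}. A clique must lie in a single bag of any decomposition, so no decomposition can have width below 3. Therefore the treewidth is 3.

3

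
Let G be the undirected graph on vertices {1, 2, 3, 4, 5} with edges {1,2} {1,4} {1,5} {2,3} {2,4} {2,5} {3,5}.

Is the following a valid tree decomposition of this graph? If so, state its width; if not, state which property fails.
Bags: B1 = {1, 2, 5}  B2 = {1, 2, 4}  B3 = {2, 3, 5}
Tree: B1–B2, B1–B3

Vertex coverage: the bags together contain {1, 2, 3, 4, 5}, the full vertex set. Edge coverage: each edge of G has both endpoints in at least one bag. Running intersection: for every vertex, the bags containing it form a connected subtree. All three properties hold, so this is a valid tree decomposition of width max|bag| − 1 = 2, and hence tw(G) ≤ 2.

Yes; width 2.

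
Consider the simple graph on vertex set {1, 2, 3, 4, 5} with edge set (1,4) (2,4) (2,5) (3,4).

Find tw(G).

1

A width-1 tree decomposition is:
Bags: B1 = {2, 4}  B2 = {2, 5}  B3 = {3, 4}  B4 = {1, 4}
Tree: B1–B2, B1–B3, B1–B4
Every bag has size at most 2, so the width is 2 − 1 = 1 and tw(G) ≤ 1. G has an edge, so its treewidth is at least 1. Therefore the treewidth is 1.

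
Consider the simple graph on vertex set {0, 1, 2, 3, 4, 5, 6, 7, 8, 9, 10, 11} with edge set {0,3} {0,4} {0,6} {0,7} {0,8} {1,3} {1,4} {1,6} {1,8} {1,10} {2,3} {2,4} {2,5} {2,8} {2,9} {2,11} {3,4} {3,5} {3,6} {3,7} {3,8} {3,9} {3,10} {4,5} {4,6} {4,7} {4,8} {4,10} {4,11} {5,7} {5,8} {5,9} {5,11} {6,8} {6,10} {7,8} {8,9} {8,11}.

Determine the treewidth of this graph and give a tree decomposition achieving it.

Treewidth 4.
One such decomposition:
Bags: B1 = {2, 3, 4, 5, 8}  B2 = {3, 4, 5, 7, 8}  B3 = {0, 3, 4, 7, 8}  B4 = {0, 3, 4, 6, 8}  B5 = {1, 3, 4, 6, 8}  B6 = {2, 4, 5, 8, 11}  B7 = {2, 3, 5, 8, 9}  B8 = {1, 3, 4, 6, 10}
Tree: B1–B2, B2–B3, B3–B4, B4–B5, B1–B6, B1–B7, B5–B8

Each bag holds 5 vertices, so the decomposition has width 4, which upper-bounds the treewidth. Conversely, {2, 4, 5, 8, 11} is a clique of size 5, and the vertices of any clique must share a bag in every tree decomposition; so some bag has ≥ 5 vertices and tw(G) ≥ 4. Therefore the treewidth is 4.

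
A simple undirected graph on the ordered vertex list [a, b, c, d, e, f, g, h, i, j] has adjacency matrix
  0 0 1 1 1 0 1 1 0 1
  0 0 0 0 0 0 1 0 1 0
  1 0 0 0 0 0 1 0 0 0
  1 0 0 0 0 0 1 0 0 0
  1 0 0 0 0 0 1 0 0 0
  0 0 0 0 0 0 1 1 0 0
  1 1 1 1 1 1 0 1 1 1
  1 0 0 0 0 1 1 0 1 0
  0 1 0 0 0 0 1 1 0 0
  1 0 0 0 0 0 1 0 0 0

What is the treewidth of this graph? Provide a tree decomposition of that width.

Treewidth 2.
Bags: B1 = {a, c, g}  B2 = {a, g, j}  B3 = {a, g, h}  B4 = {g, h, i}  B5 = {a, d, g}  B6 = {a, e, g}  B7 = {f, g, h}  B8 = {b, g, i}
Tree: B1–B2, B2–B3, B3–B4, B1–B5, B1–B6, B4–B7, B4–B8

Each bag holds 3 vertices, so the decomposition has width 2, which upper-bounds the treewidth. For the lower bound, the 3 vertices {a, d, g} are pairwise adjacent, and any tree decomposition puts a clique entirely inside one bag — forcing width ≥ 2. Combining the bounds, tw(G) = 2.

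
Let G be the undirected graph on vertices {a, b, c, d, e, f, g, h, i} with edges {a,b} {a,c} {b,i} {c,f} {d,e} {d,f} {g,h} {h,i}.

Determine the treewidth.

A width-1 tree decomposition is:
Bags: B1 = {d, e}  B2 = {d, f}  B3 = {c, f}  B4 = {a, c}  B5 = {a, b}  B6 = {b, i}  B7 = {h, i}  B8 = {g, h}
Tree: B1–B2, B2–B3, B3–B4, B4–B5, B5–B6, B6–B7, B7–B8
Each bag holds 2 vertices, so the decomposition has width 1, which upper-bounds the treewidth. G has an edge, so its treewidth is at least 1. The upper and lower bounds meet at 1, so that is the treewidth.

1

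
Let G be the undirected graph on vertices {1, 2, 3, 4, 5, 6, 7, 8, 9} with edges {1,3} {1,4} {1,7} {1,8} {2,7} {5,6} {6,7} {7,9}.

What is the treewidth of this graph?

1

A width-1 tree decomposition is:
Bags: B1 = {7, 9}  B2 = {1, 7}  B3 = {1, 3}  B4 = {1, 8}  B5 = {1, 4}  B6 = {6, 7}  B7 = {2, 7}  B8 = {5, 6}
Tree: B1–B2, B2–B3, B3–B4, B4–B5, B1–B6, B1–B7, B6–B8
Every bag has size at most 2, so the width is 2 − 1 = 1 and tw(G) ≤ 1. G has an edge, so its treewidth is at least 1. The upper and lower bounds meet at 1, so that is the treewidth.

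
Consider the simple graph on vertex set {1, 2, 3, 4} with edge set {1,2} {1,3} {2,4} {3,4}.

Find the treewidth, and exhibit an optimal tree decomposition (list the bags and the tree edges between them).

Every bag has size at most 3, so the width is 3 − 1 = 2 and tw(G) ≤ 2. Since 3–4–2–1–3 is a cycle in G, G is not acyclic. Forests are exactly the graphs of treewidth ≤ 1, so tw(G) ≥ 2. Combining the bounds, tw(G) = 2.

Treewidth 2.
One optimal decomposition is:
Bags: B1 = {2, 3, 4}  B2 = {1, 2, 3}
Tree: B1–B2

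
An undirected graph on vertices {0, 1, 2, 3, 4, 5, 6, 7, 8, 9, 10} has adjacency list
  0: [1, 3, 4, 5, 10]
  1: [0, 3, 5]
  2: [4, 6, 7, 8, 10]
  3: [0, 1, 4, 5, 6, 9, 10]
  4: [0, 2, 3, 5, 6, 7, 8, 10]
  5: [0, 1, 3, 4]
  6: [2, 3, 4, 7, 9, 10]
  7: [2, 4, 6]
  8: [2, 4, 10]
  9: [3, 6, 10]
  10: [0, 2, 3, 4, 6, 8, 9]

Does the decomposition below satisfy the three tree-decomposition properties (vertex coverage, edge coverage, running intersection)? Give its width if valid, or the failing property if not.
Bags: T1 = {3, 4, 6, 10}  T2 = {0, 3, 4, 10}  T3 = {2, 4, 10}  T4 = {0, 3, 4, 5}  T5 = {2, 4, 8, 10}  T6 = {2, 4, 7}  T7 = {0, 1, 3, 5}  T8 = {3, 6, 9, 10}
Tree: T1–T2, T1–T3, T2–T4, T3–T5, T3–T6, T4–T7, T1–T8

No — edge (6,2) lies in no bag.

A tree decomposition must satisfy three properties: every vertex lies in some bag; for every edge, both endpoints lie together in some bag; and for every vertex, the bags containing it form a connected subtree. Here edge (6,2) lies in no bag, so the decomposition is invalid.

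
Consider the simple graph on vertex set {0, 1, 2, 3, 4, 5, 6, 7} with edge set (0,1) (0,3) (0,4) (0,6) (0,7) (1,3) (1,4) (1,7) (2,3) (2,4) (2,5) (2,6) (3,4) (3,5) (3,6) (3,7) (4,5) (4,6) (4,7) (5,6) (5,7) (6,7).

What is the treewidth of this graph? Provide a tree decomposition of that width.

Each bag holds 5 vertices, so the decomposition has width 4, which upper-bounds the treewidth. On the other hand G contains the 5-clique {0, 1, 3, 4, 7}. A clique must lie in a single bag of any decomposition, so no decomposition can have width below 4. Hence tw(G) = 4 exactly.

Treewidth 4.
One optimal decomposition is:
Bags: B1 = {3, 4, 5, 6, 7}  B2 = {0, 3, 4, 6, 7}  B3 = {2, 3, 4, 5, 6}  B4 = {0, 1, 3, 4, 7}
Tree: B1–B2, B1–B3, B2–B4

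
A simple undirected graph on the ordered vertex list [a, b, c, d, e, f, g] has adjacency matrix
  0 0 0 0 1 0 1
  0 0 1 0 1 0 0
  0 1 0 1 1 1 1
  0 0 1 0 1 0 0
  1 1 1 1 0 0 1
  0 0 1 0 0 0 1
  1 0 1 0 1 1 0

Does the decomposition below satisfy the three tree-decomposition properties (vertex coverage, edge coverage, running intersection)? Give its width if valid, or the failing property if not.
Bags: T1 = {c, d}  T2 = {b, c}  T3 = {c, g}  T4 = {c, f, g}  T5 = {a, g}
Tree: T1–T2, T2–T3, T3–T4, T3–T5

No — vertex e appears in no bag.

A tree decomposition must satisfy three properties: every vertex lies in some bag; for every edge, both endpoints lie together in some bag; and for every vertex, the bags containing it form a connected subtree. Here vertex e appears in no bag, so the decomposition is invalid.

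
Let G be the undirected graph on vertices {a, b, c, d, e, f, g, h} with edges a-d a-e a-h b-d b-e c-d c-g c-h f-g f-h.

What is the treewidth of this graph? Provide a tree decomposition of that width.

Treewidth 2.
One optimal decomposition is:
Bags: B1 = {c, f, g}  B2 = {c, f, h}  B3 = {c, d, h}  B4 = {a, d, h}  B5 = {a, b, d}  B6 = {a, b, e}
Tree: B1–B2, B2–B3, B3–B4, B4–B5, B5–B6

The largest bag has 3 vertices, giving width 2; this decomposition certifies tw(G) ≤ 2. The edges g–f–h–c–g form a cycle, so G is not a tree and its treewidth is at least 2. Hence tw(G) = 2 exactly.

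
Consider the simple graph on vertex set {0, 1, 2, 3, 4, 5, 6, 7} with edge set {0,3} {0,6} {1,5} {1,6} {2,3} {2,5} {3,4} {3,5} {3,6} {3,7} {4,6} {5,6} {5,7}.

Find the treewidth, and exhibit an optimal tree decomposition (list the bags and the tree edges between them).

Treewidth 2.
One optimal decomposition is:
Bags: B1 = {0, 3, 6}  B2 = {3, 5, 6}  B3 = {2, 3, 5}  B4 = {3, 5, 7}  B5 = {1, 5, 6}  B6 = {3, 4, 6}
Tree: B1–B2, B2–B3, B2–B4, B2–B5, B2–B6

Each bag holds 3 vertices, so the decomposition has width 2, which upper-bounds the treewidth. On the other hand G contains the 3-clique {1, 5, 6}. A clique must lie in a single bag of any decomposition, so no decomposition can have width below 2. Therefore the treewidth is 2.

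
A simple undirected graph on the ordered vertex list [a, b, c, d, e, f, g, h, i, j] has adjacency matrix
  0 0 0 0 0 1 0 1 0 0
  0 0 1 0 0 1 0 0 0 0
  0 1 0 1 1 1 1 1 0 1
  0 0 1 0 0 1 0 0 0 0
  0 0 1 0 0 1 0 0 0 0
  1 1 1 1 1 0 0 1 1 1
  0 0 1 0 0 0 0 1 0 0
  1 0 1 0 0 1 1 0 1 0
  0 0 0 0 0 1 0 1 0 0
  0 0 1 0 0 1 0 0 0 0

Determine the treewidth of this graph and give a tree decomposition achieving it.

Treewidth 2.
One optimal decomposition is:
Bags: B1 = {f, h, i}  B2 = {c, f, h}  B3 = {b, c, f}  B4 = {a, f, h}  B5 = {c, d, f}  B6 = {c, f, j}  B7 = {c, e, f}  B8 = {c, g, h}
Tree: B1–B2, B2–B3, B2–B4, B3–B5, B3–B6, B5–B7, B2–B8

Each bag holds 3 vertices, so the decomposition has width 2, which upper-bounds the treewidth. For the lower bound, the 3 vertices {c, g, h} are pairwise adjacent, and any tree decomposition puts a clique entirely inside one bag — forcing width ≥ 2. Therefore the treewidth is 2.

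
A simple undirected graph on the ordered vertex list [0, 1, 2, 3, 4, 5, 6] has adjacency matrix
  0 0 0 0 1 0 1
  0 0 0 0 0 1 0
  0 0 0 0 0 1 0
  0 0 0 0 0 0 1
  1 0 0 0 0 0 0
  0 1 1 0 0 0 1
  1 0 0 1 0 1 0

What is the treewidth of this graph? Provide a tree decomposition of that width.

Treewidth 1.
Bags: B1 = {5, 6}  B2 = {3, 6}  B3 = {0, 6}  B4 = {0, 4}  B5 = {1, 5}  B6 = {2, 5}
Tree: B1–B2, B1–B3, B3–B4, B1–B5, B1–B6

The largest bag has 2 vertices, giving width 1; this decomposition certifies tw(G) ≤ 1. Any graph with an edge has treewidth ≥ 1, and G has the edge 6–5. The upper and lower bounds meet at 1, so that is the treewidth.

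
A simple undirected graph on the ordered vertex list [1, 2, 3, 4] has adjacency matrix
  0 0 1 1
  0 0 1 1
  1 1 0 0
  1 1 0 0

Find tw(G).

2

A width-2 tree decomposition is:
Bags: B1 = {1, 2, 3}  B2 = {1, 2, 4}
Tree: B1–B2
The largest bag has 3 vertices, giving width 2; this decomposition certifies tw(G) ≤ 2. For the lower bound, G contains the cycle 1–3–2–4–1, so G is not a forest; only forests have treewidth ≤ 1, hence tw(G) ≥ 2. Therefore the treewidth is 2.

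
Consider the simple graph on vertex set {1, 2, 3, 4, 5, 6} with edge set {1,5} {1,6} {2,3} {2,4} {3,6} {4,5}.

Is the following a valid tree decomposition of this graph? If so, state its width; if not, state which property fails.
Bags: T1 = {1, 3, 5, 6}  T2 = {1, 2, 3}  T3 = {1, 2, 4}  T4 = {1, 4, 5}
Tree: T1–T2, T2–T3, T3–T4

No — bags containing vertex 5 are not connected in the tree.

A tree decomposition must satisfy three properties: every vertex lies in some bag; for every edge, both endpoints lie together in some bag; and for every vertex, the bags containing it form a connected subtree. Here bags containing vertex 5 are not connected in the tree, so the decomposition is invalid.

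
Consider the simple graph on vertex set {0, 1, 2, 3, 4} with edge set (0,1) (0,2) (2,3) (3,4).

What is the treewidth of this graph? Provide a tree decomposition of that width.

The largest bag has 2 vertices, giving width 1; this decomposition certifies tw(G) ≤ 1. Any graph with an edge has treewidth ≥ 1, and G has the edge 1–0. Combining the bounds, tw(G) = 1.

Treewidth 1.
One optimal decomposition is:
Bags: B1 = {0, 1}  B2 = {0, 2}  B3 = {2, 3}  B4 = {3, 4}
Tree: B1–B2, B2–B3, B3–B4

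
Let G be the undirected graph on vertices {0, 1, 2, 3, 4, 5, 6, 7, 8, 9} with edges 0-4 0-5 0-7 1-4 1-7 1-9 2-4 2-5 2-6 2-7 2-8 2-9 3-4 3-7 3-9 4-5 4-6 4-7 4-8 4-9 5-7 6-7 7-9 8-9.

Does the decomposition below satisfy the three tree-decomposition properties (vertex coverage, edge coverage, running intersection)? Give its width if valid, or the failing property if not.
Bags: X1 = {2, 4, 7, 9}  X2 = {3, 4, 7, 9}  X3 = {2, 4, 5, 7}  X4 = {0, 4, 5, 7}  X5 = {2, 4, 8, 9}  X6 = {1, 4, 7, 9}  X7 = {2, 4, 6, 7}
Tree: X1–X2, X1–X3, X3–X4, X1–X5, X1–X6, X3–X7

Yes; width 3.

Checking the three conditions: (i) the bags cover all of {0, 1, 2, 3, 4, 5, 6, 7, 8, 9}; (ii) for each edge, some bag contains both endpoints; (iii) the bags containing any fixed vertex form a subtree. All hold, so the decomposition is valid with width 4 − 1 = 3.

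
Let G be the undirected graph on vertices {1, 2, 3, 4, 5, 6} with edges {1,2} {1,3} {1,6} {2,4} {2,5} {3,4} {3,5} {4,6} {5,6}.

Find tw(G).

3

A width-3 tree decomposition is:
Bags: B1 = {2, 3, 5, 6}  B2 = {1, 2, 3, 6}  B3 = {2, 3, 4, 6}
Tree: B1–B2, B2–B3
The largest bag has 4 vertices, giving width 3; this decomposition certifies tw(G) ≤ 3. For the lower bound: the 4 vertex sets {3,5}, {1,6}, {2}, {4} are disjoint, each induces a connected subgraph, and every pair is joined by at least one edge of G. Contracting each set to a single vertex therefore yields K_{4} as a minor, and since treewidth is minor-monotone, tw(G) ≥ tw(K_{4}) = 3. Combining the bounds, tw(G) = 3.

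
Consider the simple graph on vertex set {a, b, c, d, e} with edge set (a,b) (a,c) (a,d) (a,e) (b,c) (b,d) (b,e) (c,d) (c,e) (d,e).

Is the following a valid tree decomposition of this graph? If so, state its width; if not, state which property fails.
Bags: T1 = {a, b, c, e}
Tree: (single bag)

A tree decomposition must satisfy three properties: every vertex lies in some bag; for every edge, both endpoints lie together in some bag; and for every vertex, the bags containing it form a connected subtree. Here vertex d appears in no bag, so the decomposition is invalid.

No — vertex d appears in no bag.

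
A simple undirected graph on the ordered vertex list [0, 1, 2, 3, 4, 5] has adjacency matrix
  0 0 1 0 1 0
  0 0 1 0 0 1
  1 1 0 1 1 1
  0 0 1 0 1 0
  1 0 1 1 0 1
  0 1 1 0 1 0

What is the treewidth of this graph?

A width-2 tree decomposition is:
Bags: B1 = {2, 3, 4}  B2 = {2, 4, 5}  B3 = {1, 2, 5}  B4 = {0, 2, 4}
Tree: B1–B2, B2–B3, B1–B4
The largest bag has 3 vertices, giving width 2; this decomposition certifies tw(G) ≤ 2. For the lower bound, the 3 vertices {1, 2, 5} are pairwise adjacent, and any tree decomposition puts a clique entirely inside one bag — forcing width ≥ 2. Therefore the treewidth is 2.

2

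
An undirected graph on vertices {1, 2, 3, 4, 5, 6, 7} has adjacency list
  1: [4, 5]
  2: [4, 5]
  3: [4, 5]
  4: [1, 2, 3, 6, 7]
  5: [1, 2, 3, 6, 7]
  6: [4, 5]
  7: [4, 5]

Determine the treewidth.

2

A width-2 tree decomposition is:
Bags: B1 = {3, 4, 5}  B2 = {4, 5, 6}  B3 = {1, 4, 5}  B4 = {2, 4, 5}  B5 = {4, 5, 7}
Tree: B1–B2, B2–B3, B3–B4, B4–B5
Each bag holds 3 vertices, so the decomposition has width 2, which upper-bounds the treewidth. For the lower bound, G contains the cycle 4–3–5–6–4, so G is not a forest; only forests have treewidth ≤ 1, hence tw(G) ≥ 2. Combining the bounds, tw(G) = 2.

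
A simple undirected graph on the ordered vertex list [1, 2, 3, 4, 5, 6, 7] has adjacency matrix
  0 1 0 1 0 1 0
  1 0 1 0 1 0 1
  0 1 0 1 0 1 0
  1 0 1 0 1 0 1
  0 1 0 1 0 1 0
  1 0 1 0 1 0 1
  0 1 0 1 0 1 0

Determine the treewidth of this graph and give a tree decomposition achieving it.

Treewidth 3.
Bags: B1 = {1, 2, 4, 6}  B2 = {2, 4, 5, 6}  B3 = {2, 4, 6, 7}  B4 = {2, 3, 4, 6}
Tree: B1–B2, B2–B3, B3–B4

Every bag has size at most 4, so the width is 4 − 1 = 3 and tw(G) ≤ 3. For the lower bound: the 4 vertex sets {1,6}, {4,5}, {2}, {7} are disjoint, each induces a connected subgraph, and every pair is joined by at least one edge of G. Contracting each set to a single vertex therefore yields K_{4} as a minor, and since treewidth is minor-monotone, tw(G) ≥ tw(K_{4}) = 3. Combining the bounds, tw(G) = 3.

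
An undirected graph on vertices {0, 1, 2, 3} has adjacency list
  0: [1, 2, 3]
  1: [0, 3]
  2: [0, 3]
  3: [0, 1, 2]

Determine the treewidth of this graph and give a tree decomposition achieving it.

Every bag has size at most 3, so the width is 3 − 1 = 2 and tw(G) ≤ 2. For the lower bound, the 3 vertices {0, 1, 3} are pairwise adjacent, and any tree decomposition puts a clique entirely inside one bag — forcing width ≥ 2. Hence tw(G) = 2 exactly.

Treewidth 2.
One such decomposition:
Bags: B1 = {0, 1, 3}  B2 = {0, 2, 3}
Tree: B1–B2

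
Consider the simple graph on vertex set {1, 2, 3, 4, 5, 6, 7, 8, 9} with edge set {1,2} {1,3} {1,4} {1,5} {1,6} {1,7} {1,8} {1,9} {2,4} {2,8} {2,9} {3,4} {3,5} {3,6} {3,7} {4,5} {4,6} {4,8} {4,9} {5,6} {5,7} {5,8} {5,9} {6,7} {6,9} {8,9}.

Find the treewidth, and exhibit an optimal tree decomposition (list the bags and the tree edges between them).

Every bag has size at most 5, so the width is 5 − 1 = 4 and tw(G) ≤ 4. Conversely, {1, 2, 4, 8, 9} is a clique of size 5, and the vertices of any clique must share a bag in every tree decomposition; so some bag has ≥ 5 vertices and tw(G) ≥ 4. Therefore the treewidth is 4.

Treewidth 4.
Bags: B1 = {1, 4, 5, 8, 9}  B2 = {1, 2, 4, 8, 9}  B3 = {1, 4, 5, 6, 9}  B4 = {1, 3, 4, 5, 6}  B5 = {1, 3, 5, 6, 7}
Tree: B1–B2, B1–B3, B3–B4, B4–B5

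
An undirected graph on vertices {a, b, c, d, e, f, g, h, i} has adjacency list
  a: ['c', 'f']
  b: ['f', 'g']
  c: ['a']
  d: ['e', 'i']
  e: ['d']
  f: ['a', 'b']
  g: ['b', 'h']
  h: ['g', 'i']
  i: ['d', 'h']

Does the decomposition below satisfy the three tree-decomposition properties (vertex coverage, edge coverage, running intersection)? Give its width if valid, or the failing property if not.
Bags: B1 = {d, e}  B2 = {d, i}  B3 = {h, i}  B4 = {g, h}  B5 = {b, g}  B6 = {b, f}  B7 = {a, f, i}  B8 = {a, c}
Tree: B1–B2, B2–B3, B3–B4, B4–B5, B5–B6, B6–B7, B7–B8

A tree decomposition must satisfy three properties: every vertex lies in some bag; for every edge, both endpoints lie together in some bag; and for every vertex, the bags containing it form a connected subtree. Here bags containing vertex i are not connected in the tree, so the decomposition is invalid.

No — bags containing vertex i are not connected in the tree.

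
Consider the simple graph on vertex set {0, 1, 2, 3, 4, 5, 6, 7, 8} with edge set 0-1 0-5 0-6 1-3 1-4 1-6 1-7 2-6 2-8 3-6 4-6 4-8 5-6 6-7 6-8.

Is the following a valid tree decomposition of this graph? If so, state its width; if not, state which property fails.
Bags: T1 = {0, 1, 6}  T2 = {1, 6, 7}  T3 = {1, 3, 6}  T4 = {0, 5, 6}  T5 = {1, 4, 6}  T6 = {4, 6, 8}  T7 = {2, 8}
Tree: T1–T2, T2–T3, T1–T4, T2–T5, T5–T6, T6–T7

No — edge (6,2) lies in no bag.

A tree decomposition must satisfy three properties: every vertex lies in some bag; for every edge, both endpoints lie together in some bag; and for every vertex, the bags containing it form a connected subtree. Here edge (6,2) lies in no bag, so the decomposition is invalid.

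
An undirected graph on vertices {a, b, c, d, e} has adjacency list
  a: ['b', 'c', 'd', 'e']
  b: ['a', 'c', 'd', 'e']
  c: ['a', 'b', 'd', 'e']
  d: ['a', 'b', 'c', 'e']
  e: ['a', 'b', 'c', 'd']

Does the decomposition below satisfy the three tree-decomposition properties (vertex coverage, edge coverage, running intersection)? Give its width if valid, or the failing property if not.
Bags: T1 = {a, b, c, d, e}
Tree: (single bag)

Yes; width 4.

Vertex coverage: the bags together contain {a, b, c, d, e}, the full vertex set. Edge coverage: each edge of G has both endpoints in at least one bag. Running intersection: for every vertex, the bags containing it form a connected subtree. All three properties hold, so this is a valid tree decomposition of width max|bag| − 1 = 4, and hence tw(G) ≤ 4.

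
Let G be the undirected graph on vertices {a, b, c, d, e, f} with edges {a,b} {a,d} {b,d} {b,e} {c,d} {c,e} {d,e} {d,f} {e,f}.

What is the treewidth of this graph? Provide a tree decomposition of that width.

The largest bag has 3 vertices, giving width 2; this decomposition certifies tw(G) ≤ 2. Conversely, {c, d, e} is a clique of size 3, and the vertices of any clique must share a bag in every tree decomposition; so some bag has ≥ 3 vertices and tw(G) ≥ 2. The upper and lower bounds meet at 2, so that is the treewidth.

Treewidth 2.
One optimal decomposition is:
Bags: B1 = {b, d, e}  B2 = {c, d, e}  B3 = {a, b, d}  B4 = {d, e, f}
Tree: B1–B2, B1–B3, B2–B4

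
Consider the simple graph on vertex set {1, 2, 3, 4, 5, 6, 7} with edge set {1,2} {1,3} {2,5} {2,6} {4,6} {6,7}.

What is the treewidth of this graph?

A width-1 tree decomposition is:
Bags: B1 = {1, 3}  B2 = {1, 2}  B3 = {2, 6}  B4 = {6, 7}  B5 = {2, 5}  B6 = {4, 6}
Tree: B1–B2, B2–B3, B3–B4, B3–B5, B3–B6
The largest bag has 2 vertices, giving width 1; this decomposition certifies tw(G) ≤ 1. G has an edge, so its treewidth is at least 1. Therefore the treewidth is 1.

1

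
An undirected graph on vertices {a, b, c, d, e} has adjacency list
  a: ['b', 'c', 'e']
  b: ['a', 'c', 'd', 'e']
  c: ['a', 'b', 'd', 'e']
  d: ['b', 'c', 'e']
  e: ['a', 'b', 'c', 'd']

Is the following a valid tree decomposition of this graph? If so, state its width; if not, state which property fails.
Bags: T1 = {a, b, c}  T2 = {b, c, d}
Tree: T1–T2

No — vertex e appears in no bag.

A tree decomposition must satisfy three properties: every vertex lies in some bag; for every edge, both endpoints lie together in some bag; and for every vertex, the bags containing it form a connected subtree. Here vertex e appears in no bag, so the decomposition is invalid.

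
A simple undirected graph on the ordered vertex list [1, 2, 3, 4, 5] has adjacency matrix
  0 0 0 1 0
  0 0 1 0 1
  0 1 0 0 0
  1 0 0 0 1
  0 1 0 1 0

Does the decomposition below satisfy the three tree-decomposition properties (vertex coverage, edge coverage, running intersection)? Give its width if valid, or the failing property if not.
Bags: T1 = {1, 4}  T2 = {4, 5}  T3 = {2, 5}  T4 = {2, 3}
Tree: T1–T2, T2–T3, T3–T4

Yes; width 1.

Vertex coverage: the bags together contain {1, 2, 3, 4, 5}, the full vertex set. Edge coverage: each edge of G has both endpoints in at least one bag. Running intersection: for every vertex, the bags containing it form a connected subtree. All three properties hold, so this is a valid tree decomposition of width max|bag| − 1 = 1, and hence tw(G) ≤ 1.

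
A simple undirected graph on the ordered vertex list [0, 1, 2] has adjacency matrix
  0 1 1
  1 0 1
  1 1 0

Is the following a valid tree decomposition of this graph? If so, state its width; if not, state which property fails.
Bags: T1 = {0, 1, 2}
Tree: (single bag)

Yes; width 2.

Checking the three conditions: (i) the bags cover all of {0, 1, 2}; (ii) for each edge, some bag contains both endpoints; (iii) the bags containing any fixed vertex form a subtree. All hold, so the decomposition is valid with width 3 − 1 = 2.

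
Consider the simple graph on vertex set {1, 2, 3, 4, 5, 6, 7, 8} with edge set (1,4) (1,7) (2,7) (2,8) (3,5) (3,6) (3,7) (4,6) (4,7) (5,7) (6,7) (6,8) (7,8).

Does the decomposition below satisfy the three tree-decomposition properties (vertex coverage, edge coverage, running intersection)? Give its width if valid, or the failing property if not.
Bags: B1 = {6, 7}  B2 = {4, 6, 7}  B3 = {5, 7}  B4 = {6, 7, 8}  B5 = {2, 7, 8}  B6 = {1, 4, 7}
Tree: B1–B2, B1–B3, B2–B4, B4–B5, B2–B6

A tree decomposition must satisfy three properties: every vertex lies in some bag; for every edge, both endpoints lie together in some bag; and for every vertex, the bags containing it form a connected subtree. Here vertex 3 appears in no bag, so the decomposition is invalid.

No — vertex 3 appears in no bag.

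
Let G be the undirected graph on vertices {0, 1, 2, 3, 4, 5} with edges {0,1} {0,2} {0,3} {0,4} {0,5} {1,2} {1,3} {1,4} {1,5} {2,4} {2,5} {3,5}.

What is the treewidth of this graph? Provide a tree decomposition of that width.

Treewidth 3.
One optimal decomposition is:
Bags: B1 = {0, 1, 2, 4}  B2 = {0, 1, 2, 5}  B3 = {0, 1, 3, 5}
Tree: B1–B2, B2–B3

The largest bag has 4 vertices, giving width 3; this decomposition certifies tw(G) ≤ 3. On the other hand G contains the 4-clique {0, 1, 2, 4}. A clique must lie in a single bag of any decomposition, so no decomposition can have width below 3. Therefore the treewidth is 3.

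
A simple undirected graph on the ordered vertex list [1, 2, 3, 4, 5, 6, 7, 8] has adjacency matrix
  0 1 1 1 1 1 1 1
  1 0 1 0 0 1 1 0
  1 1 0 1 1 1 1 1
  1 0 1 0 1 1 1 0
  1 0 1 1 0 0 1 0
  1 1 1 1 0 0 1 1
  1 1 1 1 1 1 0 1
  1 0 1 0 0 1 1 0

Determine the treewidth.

4

A width-4 tree decomposition is:
Bags: B1 = {1, 2, 3, 6, 7}  B2 = {1, 3, 6, 7, 8}  B3 = {1, 3, 4, 6, 7}  B4 = {1, 3, 4, 5, 7}
Tree: B1–B2, B2–B3, B3–B4
Every bag has size at most 5, so the width is 5 − 1 = 4 and tw(G) ≤ 4. For the lower bound, the 5 vertices {1, 3, 4, 5, 7} are pairwise adjacent, and any tree decomposition puts a clique entirely inside one bag — forcing width ≥ 4. Hence tw(G) = 4 exactly.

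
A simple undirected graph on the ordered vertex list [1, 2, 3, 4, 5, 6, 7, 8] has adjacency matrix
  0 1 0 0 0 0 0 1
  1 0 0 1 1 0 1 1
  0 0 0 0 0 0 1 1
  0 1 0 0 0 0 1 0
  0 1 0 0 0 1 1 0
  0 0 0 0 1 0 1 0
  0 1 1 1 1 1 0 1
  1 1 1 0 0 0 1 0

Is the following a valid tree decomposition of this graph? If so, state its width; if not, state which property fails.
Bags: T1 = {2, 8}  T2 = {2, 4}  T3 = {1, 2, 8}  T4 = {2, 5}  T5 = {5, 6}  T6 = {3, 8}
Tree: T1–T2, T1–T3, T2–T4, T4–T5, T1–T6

A tree decomposition must satisfy three properties: every vertex lies in some bag; for every edge, both endpoints lie together in some bag; and for every vertex, the bags containing it form a connected subtree. Here vertex 7 appears in no bag, so the decomposition is invalid.

No — vertex 7 appears in no bag.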